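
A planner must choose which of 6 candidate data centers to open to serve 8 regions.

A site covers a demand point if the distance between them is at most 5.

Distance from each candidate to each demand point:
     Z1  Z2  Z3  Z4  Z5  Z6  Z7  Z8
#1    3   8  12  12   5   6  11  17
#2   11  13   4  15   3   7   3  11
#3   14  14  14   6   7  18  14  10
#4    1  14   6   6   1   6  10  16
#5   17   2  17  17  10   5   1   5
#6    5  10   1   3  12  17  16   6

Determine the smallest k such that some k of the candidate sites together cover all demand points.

Coverage sets (demand points within 5 of each site):
  #1: {Z1, Z5}
  #2: {Z3, Z5, Z7}
  #3: {}
  #4: {Z1, Z5}
  #5: {Z2, Z6, Z7, Z8}
  #6: {Z1, Z3, Z4}
No 2 sites suffice: every size-2 union leaves at least one demand point uncovered.
But {#1, #5, #6} covers everything, so the minimum is 3.

3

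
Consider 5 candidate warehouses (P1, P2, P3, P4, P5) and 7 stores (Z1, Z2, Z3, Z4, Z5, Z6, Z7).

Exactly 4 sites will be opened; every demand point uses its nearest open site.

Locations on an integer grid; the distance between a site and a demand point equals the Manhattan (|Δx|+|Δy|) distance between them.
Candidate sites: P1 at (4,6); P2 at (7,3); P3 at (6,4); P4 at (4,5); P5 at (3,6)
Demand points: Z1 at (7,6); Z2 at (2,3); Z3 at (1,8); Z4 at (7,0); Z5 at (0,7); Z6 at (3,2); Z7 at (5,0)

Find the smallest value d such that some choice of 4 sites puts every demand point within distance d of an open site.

5

Open {P1, P2, P3, P4}.
  Farthest demand point is Z3 at distance 5 (to P1); all others are ≤ 5.
With {P1, P2, P3, P5} the worst case is 5.
With {P1, P2, P4, P5} the worst case is 5.
No size-4 selection achieves below 5.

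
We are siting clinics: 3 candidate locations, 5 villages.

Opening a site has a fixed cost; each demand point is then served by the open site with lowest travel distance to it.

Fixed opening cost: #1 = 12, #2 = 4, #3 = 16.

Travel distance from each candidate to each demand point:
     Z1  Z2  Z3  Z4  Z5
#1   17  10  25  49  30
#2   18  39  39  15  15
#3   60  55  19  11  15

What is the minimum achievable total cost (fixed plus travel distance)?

98

Open {#1, #2}: assign each demand point to its cheapest open site.
  Z1→#1 17, Z2→#1 10, Z3→#1 25, Z4→#2 15, Z5→#2 15
  travel distance 82, fixed 16 → total 98.
Compare {#1, #3}: travel distance 72 + fixed 28 = 100.
Compare {#1, #2, #3}: travel distance 72 + fixed 32 = 104.
Compare {#2, #3}: travel distance 102 + fixed 20 = 122.
All other subsets cost ≥ 100. Minimum total cost: 98.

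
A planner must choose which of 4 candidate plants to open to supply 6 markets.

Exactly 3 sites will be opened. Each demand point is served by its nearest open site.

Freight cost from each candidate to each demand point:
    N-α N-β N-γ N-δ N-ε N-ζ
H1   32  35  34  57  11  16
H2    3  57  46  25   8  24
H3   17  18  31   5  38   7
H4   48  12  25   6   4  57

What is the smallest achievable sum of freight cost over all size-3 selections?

56

Open {H2, H3, H4}.
  N-α→H2 3, N-β→H4 12, N-γ→H4 25, N-δ→H3 5, N-ε→H4 4, N-ζ→H3 7  ⇒ total 56.
Compare {H1, H2, H4}: total 66.
Compare {H1, H3, H4}: total 70.
No size-3 selection does better; minimum is 56.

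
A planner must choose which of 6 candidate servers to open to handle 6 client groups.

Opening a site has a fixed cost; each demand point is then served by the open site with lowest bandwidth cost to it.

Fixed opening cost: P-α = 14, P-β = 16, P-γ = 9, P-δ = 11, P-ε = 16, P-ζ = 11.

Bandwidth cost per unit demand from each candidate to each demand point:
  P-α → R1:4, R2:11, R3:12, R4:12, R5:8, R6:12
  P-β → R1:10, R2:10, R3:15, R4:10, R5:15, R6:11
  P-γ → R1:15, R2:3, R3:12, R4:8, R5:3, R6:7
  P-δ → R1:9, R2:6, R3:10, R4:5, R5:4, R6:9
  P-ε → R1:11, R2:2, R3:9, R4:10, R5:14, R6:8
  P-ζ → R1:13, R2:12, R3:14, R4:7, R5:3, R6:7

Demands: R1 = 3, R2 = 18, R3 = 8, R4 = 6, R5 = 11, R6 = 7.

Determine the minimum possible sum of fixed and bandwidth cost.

Open {P-α, P-γ, P-δ, P-ε}: assign each demand point to its cheapest open site.
  R1→P-α 3×4=12, R2→P-ε 18×2=36, R3→P-ε 8×9=72, R4→P-δ 6×5=30, R5→P-γ 11×3=33, R6→P-γ 7×7=49
  bandwidth cost 232, fixed 50 → total 282.
Compare {P-γ, P-δ, P-ε}: bandwidth cost 247 + fixed 36 = 283.
Compare {P-α, P-δ, P-ε, P-ζ}: bandwidth cost 232 + fixed 52 = 284.
Compare {P-α, P-ε, P-ζ}: bandwidth cost 244 + fixed 41 = 285.
All other subsets cost ≥ 283. Minimum total cost: 282.

282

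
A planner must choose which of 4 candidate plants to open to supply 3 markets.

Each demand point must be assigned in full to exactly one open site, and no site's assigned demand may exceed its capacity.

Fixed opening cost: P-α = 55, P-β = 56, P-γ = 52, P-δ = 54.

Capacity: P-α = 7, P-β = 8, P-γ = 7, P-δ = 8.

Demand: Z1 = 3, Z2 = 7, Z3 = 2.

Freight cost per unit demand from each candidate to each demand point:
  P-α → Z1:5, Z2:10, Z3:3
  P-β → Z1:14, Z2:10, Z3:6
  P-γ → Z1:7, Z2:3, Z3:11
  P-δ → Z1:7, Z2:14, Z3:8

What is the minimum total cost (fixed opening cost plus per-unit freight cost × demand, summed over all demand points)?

149

Open {P-α, P-γ}; cheapest assignment that respects the capacities:
  P-α (cap 7, load 5): Z1, Z3 — cost 3×5 + 2×3 = 21
  P-γ (cap 7, load 7): Z2 — cost 7×3 = 21
  Shipping 42, fixed 107 → total 149.
  Any other capacity-feasible assignment to {P-α, P-γ} ships for at least 42.
Compare {P-γ, P-δ}: its best feasible assignment gives total 164.
Compare {P-β, P-γ}: its best feasible assignment gives total 183.
Every other set of open sites that can feasibly serve all demand totals ≥ 164 even under its best assignment. Minimum: 149.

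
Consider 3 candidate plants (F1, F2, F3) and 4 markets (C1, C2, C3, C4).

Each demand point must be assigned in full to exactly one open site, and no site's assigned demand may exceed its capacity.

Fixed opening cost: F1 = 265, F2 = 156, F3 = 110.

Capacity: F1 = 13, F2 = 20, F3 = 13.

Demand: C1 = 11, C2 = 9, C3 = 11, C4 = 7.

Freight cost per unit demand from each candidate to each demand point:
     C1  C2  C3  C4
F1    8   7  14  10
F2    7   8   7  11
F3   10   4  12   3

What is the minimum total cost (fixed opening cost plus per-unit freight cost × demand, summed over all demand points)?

789

Open {F1, F2, F3}; cheapest assignment that respects the capacities:
  F1 (cap 13, load 11): C1 — cost 11×8 = 88
  F2 (cap 20, load 20): C2, C3 — cost 9×8 + 11×7 = 149
  F3 (cap 13, load 7): C4 — cost 7×3 = 21
  Shipping 258, fixed 531 → total 789.
  Any other capacity-feasible assignment to {F1, F2, F3} ships for at least 258.
Total demand is 38 and no other set of sites has combined capacity ≥ 38, so {F1, F2, F3} is the only feasible choice of open sites. Minimum: 789.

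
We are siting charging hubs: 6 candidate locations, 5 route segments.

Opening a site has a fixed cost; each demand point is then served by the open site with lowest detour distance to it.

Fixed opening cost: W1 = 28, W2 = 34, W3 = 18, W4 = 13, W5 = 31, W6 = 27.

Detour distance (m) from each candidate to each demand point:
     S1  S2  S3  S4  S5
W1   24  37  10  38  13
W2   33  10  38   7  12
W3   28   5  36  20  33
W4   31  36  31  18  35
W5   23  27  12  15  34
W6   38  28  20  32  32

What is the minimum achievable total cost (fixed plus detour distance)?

Open {W1, W3}: assign each demand point to its cheapest open site.
  S1→W1 24, S2→W3 5, S3→W1 10, S4→W3 20, S5→W1 13
  detour distance 72, fixed 46 → total 118.
Compare {W1, W2}: detour distance 63 + fixed 62 = 125.
Compare {W2, W5}: detour distance 64 + fixed 65 = 129.
Compare {W1, W3, W4}: detour distance 70 + fixed 59 = 129.
All other subsets cost ≥ 125. Minimum total cost: 118.

118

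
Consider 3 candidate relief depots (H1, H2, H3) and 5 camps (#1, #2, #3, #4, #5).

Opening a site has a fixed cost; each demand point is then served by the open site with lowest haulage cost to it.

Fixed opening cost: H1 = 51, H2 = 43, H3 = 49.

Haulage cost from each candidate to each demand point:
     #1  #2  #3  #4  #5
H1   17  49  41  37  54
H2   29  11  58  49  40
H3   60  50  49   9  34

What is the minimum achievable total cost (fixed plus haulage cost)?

224

Open {H2, H3}: assign each demand point to its cheapest open site.
  #1→H2 29, #2→H2 11, #3→H3 49, #4→H3 9, #5→H3 34
  haulage cost 132, fixed 92 → total 224.
Compare {H2}: haulage cost 187 + fixed 43 = 230.
Compare {H1, H2}: haulage cost 146 + fixed 94 = 240.
Compare {H1}: haulage cost 198 + fixed 51 = 249.
All other subsets cost ≥ 230. Minimum total cost: 224.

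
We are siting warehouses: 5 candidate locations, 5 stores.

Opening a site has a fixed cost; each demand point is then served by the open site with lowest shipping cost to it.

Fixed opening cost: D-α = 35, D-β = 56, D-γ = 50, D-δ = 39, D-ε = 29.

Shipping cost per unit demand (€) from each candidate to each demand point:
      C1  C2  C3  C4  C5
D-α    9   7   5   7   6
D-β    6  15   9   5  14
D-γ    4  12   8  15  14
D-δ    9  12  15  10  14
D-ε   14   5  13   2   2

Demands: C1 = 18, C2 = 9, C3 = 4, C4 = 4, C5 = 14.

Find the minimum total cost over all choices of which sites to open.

264

Open {D-γ, D-ε}: assign each demand point to its cheapest open site.
  C1→D-γ 18×4=72, C2→D-ε 9×5=45, C3→D-γ 4×8=32, C4→D-ε 4×2=8, C5→D-ε 14×2=28
  shipping cost 185, fixed 79 → total 264.
Compare {D-α, D-γ, D-ε}: shipping cost 173 + fixed 114 = 287.
Compare {D-γ, D-δ, D-ε}: shipping cost 185 + fixed 118 = 303.
Compare {D-β, D-ε}: shipping cost 225 + fixed 85 = 310.
All other subsets cost ≥ 287. Minimum total cost: 264.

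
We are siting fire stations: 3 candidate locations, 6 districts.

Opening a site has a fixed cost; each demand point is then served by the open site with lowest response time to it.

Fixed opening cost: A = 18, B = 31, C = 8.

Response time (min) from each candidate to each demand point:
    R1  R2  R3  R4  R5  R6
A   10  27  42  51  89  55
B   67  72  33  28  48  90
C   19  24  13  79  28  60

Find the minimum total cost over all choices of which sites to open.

Open {A, C}: assign each demand point to its cheapest open site.
  R1→A 10, R2→C 24, R3→C 13, R4→A 51, R5→C 28, R6→A 55
  response time 181, fixed 26 → total 207.
Compare {B, C}: response time 172 + fixed 39 = 211.
Compare {A, B, C}: response time 158 + fixed 57 = 215.
Compare {C}: response time 223 + fixed 8 = 231.
All other subsets cost ≥ 211. Minimum total cost: 207.

207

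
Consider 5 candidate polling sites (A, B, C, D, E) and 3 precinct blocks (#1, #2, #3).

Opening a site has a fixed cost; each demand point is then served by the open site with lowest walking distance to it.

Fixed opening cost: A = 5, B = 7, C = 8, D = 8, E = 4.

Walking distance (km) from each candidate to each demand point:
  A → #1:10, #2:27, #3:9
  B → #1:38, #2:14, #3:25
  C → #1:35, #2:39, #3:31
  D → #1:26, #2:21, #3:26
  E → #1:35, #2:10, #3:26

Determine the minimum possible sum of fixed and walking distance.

38

Open {A, E}: assign each demand point to its cheapest open site.
  #1→A 10, #2→E 10, #3→A 9
  walking distance 29, fixed 9 → total 38.
Compare {A, B}: walking distance 33 + fixed 12 = 45.
Compare {A, B, E}: walking distance 29 + fixed 16 = 45.
Compare {A, C, E}: walking distance 29 + fixed 17 = 46.
All other subsets cost ≥ 45. Minimum total cost: 38.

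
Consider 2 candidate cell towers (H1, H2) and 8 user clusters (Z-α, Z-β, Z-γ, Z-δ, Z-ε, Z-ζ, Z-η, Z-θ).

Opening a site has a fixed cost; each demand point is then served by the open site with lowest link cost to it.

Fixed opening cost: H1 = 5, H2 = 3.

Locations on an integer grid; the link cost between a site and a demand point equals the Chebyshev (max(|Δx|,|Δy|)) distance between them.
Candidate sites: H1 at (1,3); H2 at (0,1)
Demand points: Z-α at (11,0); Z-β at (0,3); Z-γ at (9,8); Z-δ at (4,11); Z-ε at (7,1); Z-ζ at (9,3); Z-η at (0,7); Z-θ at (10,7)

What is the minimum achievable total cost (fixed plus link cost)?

59

Open {H1}: assign each demand point to its cheapest open site.
  Z-α→H1 10, Z-β→H1 1, Z-γ→H1 8, Z-δ→H1 8, Z-ε→H1 6, Z-ζ→H1 8, Z-η→H1 4, Z-θ→H1 9
  link cost 54, fixed 5 → total 59.
Compare {H1, H2}: link cost 54 + fixed 8 = 62.
Compare {H2}: link cost 64 + fixed 3 = 67.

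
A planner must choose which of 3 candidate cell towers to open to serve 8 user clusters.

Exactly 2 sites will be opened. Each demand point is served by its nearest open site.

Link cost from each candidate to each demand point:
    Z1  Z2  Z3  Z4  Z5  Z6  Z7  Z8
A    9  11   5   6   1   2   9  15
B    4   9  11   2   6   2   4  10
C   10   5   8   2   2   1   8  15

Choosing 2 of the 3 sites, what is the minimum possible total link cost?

36

Open {B, C}.
  Z1→B 4, Z2→C 5, Z3→C 8, Z4→B 2, Z5→C 2, Z6→C 1, Z7→B 4, Z8→B 10  ⇒ total 36.
Compare {A, B}: total 37.
Compare {A, C}: total 46.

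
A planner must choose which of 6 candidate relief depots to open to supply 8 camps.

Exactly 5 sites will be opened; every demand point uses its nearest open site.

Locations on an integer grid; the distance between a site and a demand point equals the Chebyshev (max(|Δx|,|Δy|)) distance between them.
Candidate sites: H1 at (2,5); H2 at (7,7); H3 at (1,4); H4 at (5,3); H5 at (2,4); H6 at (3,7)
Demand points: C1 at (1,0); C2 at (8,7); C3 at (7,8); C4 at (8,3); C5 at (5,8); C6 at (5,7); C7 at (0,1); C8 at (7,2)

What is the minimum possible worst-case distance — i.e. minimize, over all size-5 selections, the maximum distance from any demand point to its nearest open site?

4

Open {H1, H2, H3, H4, H5}.
  Farthest demand point is C1 at distance 4 (to H3); all others are ≤ 4.
With {H1, H2, H3, H4, H6} the worst case is 4.
With {H1, H2, H4, H5, H6} the worst case is 4.
No size-5 selection achieves below 4.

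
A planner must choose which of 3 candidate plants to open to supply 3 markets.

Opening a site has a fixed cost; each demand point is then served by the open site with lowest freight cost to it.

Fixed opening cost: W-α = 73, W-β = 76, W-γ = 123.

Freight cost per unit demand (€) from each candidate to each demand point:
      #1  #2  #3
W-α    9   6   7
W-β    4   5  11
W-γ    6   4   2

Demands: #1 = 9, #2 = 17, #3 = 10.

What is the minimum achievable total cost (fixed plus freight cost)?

265

Open {W-γ}: assign each demand point to its cheapest open site.
  #1→W-γ 9×6=54, #2→W-γ 17×4=68, #3→W-γ 10×2=20
  freight cost 142, fixed 123 → total 265.
Compare {W-β}: freight cost 231 + fixed 76 = 307.
Compare {W-β, W-γ}: freight cost 124 + fixed 199 = 323.
Compare {W-α}: freight cost 253 + fixed 73 = 326.
All other subsets cost ≥ 307. Minimum total cost: 265.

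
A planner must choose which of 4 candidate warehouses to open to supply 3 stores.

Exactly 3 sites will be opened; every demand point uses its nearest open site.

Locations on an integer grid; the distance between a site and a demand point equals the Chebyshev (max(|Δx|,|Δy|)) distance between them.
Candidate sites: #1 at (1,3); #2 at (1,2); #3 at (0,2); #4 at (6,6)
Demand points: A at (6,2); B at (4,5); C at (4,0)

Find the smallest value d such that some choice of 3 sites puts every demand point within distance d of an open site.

Open {#1, #2, #4}.
  Farthest demand point is A at distance 4 (to #4); all others are ≤ 4.
With {#1, #3, #4} the worst case is 4.
With {#2, #3, #4} the worst case is 4.
No size-3 selection achieves below 4.

4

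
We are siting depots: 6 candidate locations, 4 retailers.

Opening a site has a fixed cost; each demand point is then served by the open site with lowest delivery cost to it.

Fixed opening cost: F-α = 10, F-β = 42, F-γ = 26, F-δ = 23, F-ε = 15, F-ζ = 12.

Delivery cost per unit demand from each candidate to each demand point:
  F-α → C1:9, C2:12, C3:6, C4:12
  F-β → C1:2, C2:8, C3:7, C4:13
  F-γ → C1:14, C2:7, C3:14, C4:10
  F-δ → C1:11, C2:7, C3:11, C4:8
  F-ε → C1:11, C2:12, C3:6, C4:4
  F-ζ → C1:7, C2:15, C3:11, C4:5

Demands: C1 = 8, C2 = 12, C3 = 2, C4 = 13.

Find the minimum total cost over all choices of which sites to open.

233

Open {F-β, F-ε}: assign each demand point to its cheapest open site.
  C1→F-β 8×2=16, C2→F-β 12×8=96, C3→F-ε 2×6=12, C4→F-ε 13×4=52
  delivery cost 176, fixed 57 → total 233.
Compare {F-α, F-β, F-ε}: delivery cost 176 + fixed 67 = 243.
Compare {F-β, F-δ, F-ε}: delivery cost 164 + fixed 80 = 244.
Compare {F-β, F-ζ}: delivery cost 191 + fixed 54 = 245.
All other subsets cost ≥ 243. Minimum total cost: 233.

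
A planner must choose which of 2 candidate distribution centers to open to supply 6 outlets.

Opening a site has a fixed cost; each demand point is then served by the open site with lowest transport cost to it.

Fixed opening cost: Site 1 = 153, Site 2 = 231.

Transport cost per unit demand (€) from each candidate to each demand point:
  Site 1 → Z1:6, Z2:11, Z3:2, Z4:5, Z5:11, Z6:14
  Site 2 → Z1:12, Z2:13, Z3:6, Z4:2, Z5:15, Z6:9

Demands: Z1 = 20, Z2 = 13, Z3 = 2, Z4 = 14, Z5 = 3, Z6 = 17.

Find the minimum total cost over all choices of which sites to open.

761

Open {Site 1}: assign each demand point to its cheapest open site.
  Z1→Site 1 20×6=120, Z2→Site 1 13×11=143, Z3→Site 1 2×2=4, Z4→Site 1 14×5=70, Z5→Site 1 3×11=33, Z6→Site 1 17×14=238
  transport cost 608, fixed 153 → total 761.
Compare {Site 1, Site 2}: transport cost 481 + fixed 384 = 865.
Compare {Site 2}: transport cost 647 + fixed 231 = 878.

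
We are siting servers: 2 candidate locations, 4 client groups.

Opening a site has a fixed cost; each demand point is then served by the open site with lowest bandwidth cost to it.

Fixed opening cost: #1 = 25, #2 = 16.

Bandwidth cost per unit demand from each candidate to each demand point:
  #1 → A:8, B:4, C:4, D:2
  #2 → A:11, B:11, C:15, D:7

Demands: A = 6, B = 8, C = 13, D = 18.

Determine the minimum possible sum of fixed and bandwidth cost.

193

Open {#1}: assign each demand point to its cheapest open site.
  A→#1 6×8=48, B→#1 8×4=32, C→#1 13×4=52, D→#1 18×2=36
  bandwidth cost 168, fixed 25 → total 193.
Compare {#1, #2}: bandwidth cost 168 + fixed 41 = 209.
Compare {#2}: bandwidth cost 475 + fixed 16 = 491.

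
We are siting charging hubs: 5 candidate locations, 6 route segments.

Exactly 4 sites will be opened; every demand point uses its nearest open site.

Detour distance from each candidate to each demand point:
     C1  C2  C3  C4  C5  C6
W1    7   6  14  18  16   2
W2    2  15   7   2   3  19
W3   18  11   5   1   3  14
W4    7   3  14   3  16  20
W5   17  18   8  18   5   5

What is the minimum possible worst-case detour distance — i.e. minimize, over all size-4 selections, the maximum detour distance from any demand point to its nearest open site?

Open {W1, W2, W3, W4}.
  Farthest demand point is C3 at detour distance 5 (to W3); all others are ≤ 5.
With {W2, W3, W4, W5} the worst case is 5.
With {W1, W2, W3, W5} the worst case is 6.
No size-4 selection achieves below 5.

5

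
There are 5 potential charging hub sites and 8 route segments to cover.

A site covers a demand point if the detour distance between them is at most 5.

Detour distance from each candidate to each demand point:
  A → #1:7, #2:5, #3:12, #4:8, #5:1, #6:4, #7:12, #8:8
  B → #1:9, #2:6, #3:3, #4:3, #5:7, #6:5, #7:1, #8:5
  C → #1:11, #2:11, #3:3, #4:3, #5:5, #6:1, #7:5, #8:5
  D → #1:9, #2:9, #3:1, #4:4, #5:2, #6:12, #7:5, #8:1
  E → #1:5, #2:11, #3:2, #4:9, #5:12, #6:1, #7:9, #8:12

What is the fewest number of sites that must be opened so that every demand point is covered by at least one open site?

Coverage sets (demand points within 5 of each site):
  A: {#2, #5, #6}
  B: {#3, #4, #6, #7, #8}
  C: {#3, #4, #5, #6, #7, #8}
  D: {#3, #4, #5, #7, #8}
  E: {#1, #3, #6}
No 2 sites suffice: every size-2 union leaves at least one demand point uncovered.
But {A, B, E} covers everything, so the minimum is 3.

3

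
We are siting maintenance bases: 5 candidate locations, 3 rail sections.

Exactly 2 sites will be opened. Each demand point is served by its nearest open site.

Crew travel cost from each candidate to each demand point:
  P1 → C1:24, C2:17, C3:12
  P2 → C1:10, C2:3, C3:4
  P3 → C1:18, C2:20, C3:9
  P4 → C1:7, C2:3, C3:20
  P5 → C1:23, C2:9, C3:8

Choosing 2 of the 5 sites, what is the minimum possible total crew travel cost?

Open {P2, P4}.
  C1→P4 7, C2→P2 3, C3→P2 4  ⇒ total 14.
Compare {P1, P2}: total 17.
Compare {P2, P3}: total 17.
No size-2 selection does better; minimum is 14.

14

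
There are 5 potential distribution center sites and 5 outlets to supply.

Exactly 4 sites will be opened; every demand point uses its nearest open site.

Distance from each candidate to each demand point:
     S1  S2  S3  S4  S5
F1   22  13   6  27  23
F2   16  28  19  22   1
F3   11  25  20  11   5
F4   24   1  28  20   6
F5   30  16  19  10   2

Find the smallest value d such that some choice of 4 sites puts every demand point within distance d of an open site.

11

Open {F1, F2, F3, F4}.
  Farthest demand point is S1 at distance 11 (to F3); all others are ≤ 11.
With {F1, F3, F4, F5} the worst case is 11.
With {F1, F2, F3, F5} the worst case is 13.
No size-4 selection achieves below 11.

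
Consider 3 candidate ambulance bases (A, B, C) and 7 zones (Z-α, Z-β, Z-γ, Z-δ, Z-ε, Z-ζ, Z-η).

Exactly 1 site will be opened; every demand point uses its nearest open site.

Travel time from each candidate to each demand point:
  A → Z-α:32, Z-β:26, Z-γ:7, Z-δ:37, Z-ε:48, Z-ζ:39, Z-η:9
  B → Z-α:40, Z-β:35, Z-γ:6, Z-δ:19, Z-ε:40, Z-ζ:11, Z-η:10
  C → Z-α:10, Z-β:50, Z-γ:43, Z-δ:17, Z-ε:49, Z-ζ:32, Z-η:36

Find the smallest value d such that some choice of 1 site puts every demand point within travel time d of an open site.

40

Open {B}.
  Farthest demand point is Z-α at travel time 40 (to B); all others are ≤ 40.
With {A} the worst case is 48.
With {C} the worst case is 50.
No size-1 selection achieves below 40.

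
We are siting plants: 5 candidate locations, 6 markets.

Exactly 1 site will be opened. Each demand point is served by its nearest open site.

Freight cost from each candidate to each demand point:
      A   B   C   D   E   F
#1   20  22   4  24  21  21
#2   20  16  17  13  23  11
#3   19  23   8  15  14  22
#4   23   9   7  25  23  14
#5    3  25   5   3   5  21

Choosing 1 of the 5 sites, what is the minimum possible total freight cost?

62

Open {#5}.
  A→#5 3, B→#5 25, C→#5 5, D→#5 3, E→#5 5, F→#5 21  ⇒ total 62.
Compare {#2}: total 100.
Compare {#3}: total 101.
No size-1 selection does better; minimum is 62.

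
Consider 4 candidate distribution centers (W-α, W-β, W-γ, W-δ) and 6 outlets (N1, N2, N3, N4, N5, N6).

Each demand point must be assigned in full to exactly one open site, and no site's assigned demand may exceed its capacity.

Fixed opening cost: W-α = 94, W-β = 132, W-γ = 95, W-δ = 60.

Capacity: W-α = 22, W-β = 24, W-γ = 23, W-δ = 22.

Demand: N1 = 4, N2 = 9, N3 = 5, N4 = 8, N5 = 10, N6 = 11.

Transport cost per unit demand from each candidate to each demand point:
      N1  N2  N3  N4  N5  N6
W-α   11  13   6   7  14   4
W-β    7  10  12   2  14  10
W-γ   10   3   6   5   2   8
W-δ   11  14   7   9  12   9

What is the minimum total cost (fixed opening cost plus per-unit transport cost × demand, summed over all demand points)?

Open {W-α, W-γ, W-δ}; cheapest assignment that respects the capacities:
  W-α (cap 22, load 19): N4, N6 — cost 8×7 + 11×4 = 100
  W-γ (cap 23, load 23): N1, N2, N5 — cost 4×10 + 9×3 + 10×2 = 87
  W-δ (cap 22, load 5): N3 — cost 5×7 = 35
  Shipping 222, fixed 249 → total 471.
  Any other capacity-feasible assignment to {W-α, W-γ, W-δ} ships for at least 222.
Compare {W-α, W-β, W-γ}: its best feasible assignment gives total 486.
Compare {W-β, W-γ}: its best feasible assignment gives total 500.
Every other set of open sites that can feasibly serve all demand totals ≥ 486 even under its best assignment. Minimum: 471.

471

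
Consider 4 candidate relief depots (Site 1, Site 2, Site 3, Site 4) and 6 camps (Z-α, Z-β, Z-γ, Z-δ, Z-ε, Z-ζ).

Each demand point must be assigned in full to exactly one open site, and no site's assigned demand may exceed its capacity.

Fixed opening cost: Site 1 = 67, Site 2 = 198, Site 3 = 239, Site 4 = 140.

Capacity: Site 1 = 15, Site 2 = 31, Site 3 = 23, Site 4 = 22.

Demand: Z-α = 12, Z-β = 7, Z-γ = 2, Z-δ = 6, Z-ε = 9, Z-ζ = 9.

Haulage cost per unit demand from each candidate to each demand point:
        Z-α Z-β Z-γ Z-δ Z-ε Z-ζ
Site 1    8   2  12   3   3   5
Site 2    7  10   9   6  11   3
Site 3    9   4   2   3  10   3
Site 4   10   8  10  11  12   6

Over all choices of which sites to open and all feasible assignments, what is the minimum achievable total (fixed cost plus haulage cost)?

509

Open {Site 1, Site 2}; cheapest assignment that respects the capacities:
  Site 1 (cap 15, load 15): Z-δ, Z-ε — cost 6×3 + 9×3 = 45
  Site 2 (cap 31, load 30): Z-α, Z-β, Z-γ, Z-ζ — cost 12×7 + 7×10 + 2×9 + 9×3 = 199
  Shipping 244, fixed 265 → total 509.
  Any other capacity-feasible assignment to {Site 1, Site 2} ships for at least 244.
Compare {Site 1, Site 2, Site 4}: its best feasible assignment gives total 635.
Compare {Site 2, Site 4}: its best feasible assignment gives total 667.
Every other set of open sites that can feasibly serve all demand totals ≥ 635 even under its best assignment. Minimum: 509.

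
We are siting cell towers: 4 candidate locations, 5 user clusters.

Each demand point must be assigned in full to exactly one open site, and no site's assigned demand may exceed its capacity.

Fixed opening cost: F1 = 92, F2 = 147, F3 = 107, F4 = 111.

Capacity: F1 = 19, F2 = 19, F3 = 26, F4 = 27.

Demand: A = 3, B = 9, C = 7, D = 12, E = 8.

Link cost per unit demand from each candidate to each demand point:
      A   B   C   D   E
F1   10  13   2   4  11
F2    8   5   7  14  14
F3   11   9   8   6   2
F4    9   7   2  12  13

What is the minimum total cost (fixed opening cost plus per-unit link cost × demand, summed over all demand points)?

391

Open {F1, F3}; cheapest assignment that respects the capacities:
  F1 (cap 19, load 19): C, D — cost 7×2 + 12×4 = 62
  F3 (cap 26, load 20): A, B, E — cost 3×11 + 9×9 + 8×2 = 130
  Shipping 192, fixed 199 → total 391.
  Any other capacity-feasible assignment to {F1, F3} ships for at least 192.
Compare {F3, F4}: its best feasible assignment gives total 410.
Compare {F1, F4}: its best feasible assignment gives total 459.
Every other set of open sites that can feasibly serve all demand totals ≥ 410 even under its best assignment. Minimum: 391.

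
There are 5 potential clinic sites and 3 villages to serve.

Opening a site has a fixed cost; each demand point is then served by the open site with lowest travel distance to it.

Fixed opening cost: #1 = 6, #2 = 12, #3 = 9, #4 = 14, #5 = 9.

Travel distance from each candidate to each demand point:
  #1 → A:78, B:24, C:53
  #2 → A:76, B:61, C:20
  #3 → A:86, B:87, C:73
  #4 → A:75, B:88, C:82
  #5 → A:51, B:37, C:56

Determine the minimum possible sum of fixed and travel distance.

122

Open {#1, #2, #5}: assign each demand point to its cheapest open site.
  A→#5 51, B→#1 24, C→#2 20
  travel distance 95, fixed 27 → total 122.
Compare {#2, #5}: travel distance 108 + fixed 21 = 129.
Compare {#1, #2, #3, #5}: travel distance 95 + fixed 36 = 131.
Compare {#1, #2, #4, #5}: travel distance 95 + fixed 41 = 136.
All other subsets cost ≥ 129. Minimum total cost: 122.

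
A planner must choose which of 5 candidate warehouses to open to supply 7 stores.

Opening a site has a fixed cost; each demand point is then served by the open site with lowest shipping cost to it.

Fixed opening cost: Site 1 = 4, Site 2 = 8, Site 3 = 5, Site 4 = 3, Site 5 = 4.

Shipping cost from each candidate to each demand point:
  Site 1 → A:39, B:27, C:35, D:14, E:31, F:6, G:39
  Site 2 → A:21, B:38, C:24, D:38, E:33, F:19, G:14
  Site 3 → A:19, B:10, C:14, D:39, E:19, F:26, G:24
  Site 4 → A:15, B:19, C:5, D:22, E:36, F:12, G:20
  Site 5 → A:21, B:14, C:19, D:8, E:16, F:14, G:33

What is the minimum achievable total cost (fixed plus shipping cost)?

95

Open {Site 1, Site 4, Site 5}: assign each demand point to its cheapest open site.
  A→Site 4 15, B→Site 5 14, C→Site 4 5, D→Site 5 8, E→Site 5 16, F→Site 1 6, G→Site 4 20
  shipping cost 84, fixed 11 → total 95.
Compare {Site 1, Site 3, Site 4, Site 5}: shipping cost 80 + fixed 16 = 96.
Compare {Site 4, Site 5}: shipping cost 90 + fixed 7 = 97.
Compare {Site 1, Site 2, Site 4, Site 5}: shipping cost 78 + fixed 19 = 97.
All other subsets cost ≥ 96. Minimum total cost: 95.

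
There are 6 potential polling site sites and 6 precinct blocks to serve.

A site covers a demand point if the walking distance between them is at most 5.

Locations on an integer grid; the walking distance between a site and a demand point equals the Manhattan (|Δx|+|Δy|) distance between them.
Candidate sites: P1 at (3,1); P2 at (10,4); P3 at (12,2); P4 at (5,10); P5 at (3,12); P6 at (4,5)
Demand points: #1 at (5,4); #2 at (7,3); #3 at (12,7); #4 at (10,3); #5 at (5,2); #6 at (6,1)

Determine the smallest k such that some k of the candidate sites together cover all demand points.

Coverage sets (demand points within 5 of each site):
  P1: {#1, #5, #6}
  P2: {#1, #2, #3, #4}
  P3: {#3, #4}
  P4: {}
  P5: {}
  P6: {#1, #2, #5}
No single site covers all 6 demand points.
But {P1, P2} covers everything, so the minimum is 2.

2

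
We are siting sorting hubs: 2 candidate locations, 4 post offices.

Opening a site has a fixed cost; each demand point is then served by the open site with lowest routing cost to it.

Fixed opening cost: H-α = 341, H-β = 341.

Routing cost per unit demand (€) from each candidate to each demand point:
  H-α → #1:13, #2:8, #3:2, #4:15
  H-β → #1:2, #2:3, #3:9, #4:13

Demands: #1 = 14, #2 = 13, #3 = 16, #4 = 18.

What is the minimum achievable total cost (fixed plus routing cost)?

Open {H-β}: assign each demand point to its cheapest open site.
  #1→H-β 14×2=28, #2→H-β 13×3=39, #3→H-β 16×9=144, #4→H-β 18×13=234
  routing cost 445, fixed 341 → total 786.
Compare {H-α}: routing cost 588 + fixed 341 = 929.
Compare {H-α, H-β}: routing cost 333 + fixed 682 = 1015.

786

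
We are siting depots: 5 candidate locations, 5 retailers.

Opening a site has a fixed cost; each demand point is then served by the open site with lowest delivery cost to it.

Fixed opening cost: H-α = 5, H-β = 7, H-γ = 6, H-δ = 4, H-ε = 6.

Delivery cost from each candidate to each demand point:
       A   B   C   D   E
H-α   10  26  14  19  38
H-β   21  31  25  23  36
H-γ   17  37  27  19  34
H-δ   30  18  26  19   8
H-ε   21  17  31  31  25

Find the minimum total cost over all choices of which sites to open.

78

Open {H-α, H-δ}: assign each demand point to its cheapest open site.
  A→H-α 10, B→H-δ 18, C→H-α 14, D→H-α 19, E→H-δ 8
  delivery cost 69, fixed 9 → total 78.
Compare {H-α, H-δ, H-ε}: delivery cost 68 + fixed 15 = 83.
Compare {H-α, H-γ, H-δ}: delivery cost 69 + fixed 15 = 84.
Compare {H-α, H-β, H-δ}: delivery cost 69 + fixed 16 = 85.
All other subsets cost ≥ 83. Minimum total cost: 78.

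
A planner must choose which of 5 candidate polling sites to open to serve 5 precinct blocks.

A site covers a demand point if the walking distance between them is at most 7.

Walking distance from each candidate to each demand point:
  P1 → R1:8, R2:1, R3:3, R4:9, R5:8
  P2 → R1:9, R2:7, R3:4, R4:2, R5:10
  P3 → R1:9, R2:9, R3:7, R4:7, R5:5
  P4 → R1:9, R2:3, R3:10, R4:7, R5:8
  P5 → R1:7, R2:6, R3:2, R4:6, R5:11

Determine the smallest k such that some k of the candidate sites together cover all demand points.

2

Coverage sets (demand points within 7 of each site):
  P1: {R2, R3}
  P2: {R2, R3, R4}
  P3: {R3, R4, R5}
  P4: {R2, R4}
  P5: {R1, R2, R3, R4}
No single site covers all 5 demand points.
But {P3, P5} covers everything, so the minimum is 2.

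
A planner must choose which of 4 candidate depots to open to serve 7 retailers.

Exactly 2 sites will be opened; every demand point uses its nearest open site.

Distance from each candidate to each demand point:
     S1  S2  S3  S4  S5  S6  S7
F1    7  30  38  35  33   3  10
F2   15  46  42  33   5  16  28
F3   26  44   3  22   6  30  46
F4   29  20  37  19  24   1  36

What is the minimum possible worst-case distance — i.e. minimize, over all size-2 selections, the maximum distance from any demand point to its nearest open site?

Open {F1, F3}.
  Farthest demand point is S2 at distance 30 (to F1); all others are ≤ 30.
With {F3, F4} the worst case is 36.
With {F1, F4} the worst case is 37.
No size-2 selection achieves below 30.

30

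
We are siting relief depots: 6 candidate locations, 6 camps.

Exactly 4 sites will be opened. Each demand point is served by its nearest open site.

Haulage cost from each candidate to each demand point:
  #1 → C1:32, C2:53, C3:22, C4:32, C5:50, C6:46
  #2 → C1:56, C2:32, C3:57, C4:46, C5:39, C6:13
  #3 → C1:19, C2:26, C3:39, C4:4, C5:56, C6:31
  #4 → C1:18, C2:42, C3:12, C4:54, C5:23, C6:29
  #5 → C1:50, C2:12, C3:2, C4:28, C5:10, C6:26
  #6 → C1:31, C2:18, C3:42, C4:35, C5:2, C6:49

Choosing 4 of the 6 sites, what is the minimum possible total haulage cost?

Open {#2, #3, #5, #6}.
  C1→#3 19, C2→#5 12, C3→#5 2, C4→#3 4, C5→#6 2, C6→#2 13  ⇒ total 52.
Compare {#2, #3, #4, #5}: total 59.
Compare {#1, #2, #3, #5}: total 60.
No size-4 selection does better; minimum is 52.

52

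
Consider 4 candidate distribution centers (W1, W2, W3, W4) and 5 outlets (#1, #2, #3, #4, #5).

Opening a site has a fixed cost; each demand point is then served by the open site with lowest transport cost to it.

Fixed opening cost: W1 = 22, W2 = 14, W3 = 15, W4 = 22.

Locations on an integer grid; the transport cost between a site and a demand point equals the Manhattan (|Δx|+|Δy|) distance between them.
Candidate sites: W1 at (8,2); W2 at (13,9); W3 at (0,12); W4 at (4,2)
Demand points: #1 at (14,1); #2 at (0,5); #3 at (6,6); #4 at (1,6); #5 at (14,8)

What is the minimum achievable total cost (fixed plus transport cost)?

Open {W2, W3}: assign each demand point to its cheapest open site.
  #1→W2 9, #2→W3 7, #3→W2 10, #4→W3 7, #5→W2 2
  transport cost 35, fixed 29 → total 64.
Compare {W2}: transport cost 53 + fixed 14 = 67.
Compare {W2, W4}: transport cost 31 + fixed 36 = 67.
Compare {W1}: transport cost 47 + fixed 22 = 69.
All other subsets cost ≥ 67. Minimum total cost: 64.

64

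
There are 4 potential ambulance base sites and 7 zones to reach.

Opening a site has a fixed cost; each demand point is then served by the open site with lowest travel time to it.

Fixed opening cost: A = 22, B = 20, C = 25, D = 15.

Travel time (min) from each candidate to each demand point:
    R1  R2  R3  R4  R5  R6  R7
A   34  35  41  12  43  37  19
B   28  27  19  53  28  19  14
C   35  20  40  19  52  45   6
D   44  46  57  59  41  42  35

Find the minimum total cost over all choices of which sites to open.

184

Open {B, C}: assign each demand point to its cheapest open site.
  R1→B 28, R2→C 20, R3→B 19, R4→C 19, R5→B 28, R6→B 19, R7→C 6
  travel time 139, fixed 45 → total 184.
Compare {A, B}: travel time 147 + fixed 42 = 189.
Compare {A, B, C}: travel time 132 + fixed 67 = 199.
Compare {B, C, D}: travel time 139 + fixed 60 = 199.
All other subsets cost ≥ 189. Minimum total cost: 184.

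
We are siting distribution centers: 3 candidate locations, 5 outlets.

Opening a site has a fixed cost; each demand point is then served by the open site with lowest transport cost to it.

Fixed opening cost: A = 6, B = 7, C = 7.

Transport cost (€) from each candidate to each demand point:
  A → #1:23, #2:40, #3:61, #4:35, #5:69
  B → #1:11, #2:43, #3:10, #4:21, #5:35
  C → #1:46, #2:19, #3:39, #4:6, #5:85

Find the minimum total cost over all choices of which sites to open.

95

Open {B, C}: assign each demand point to its cheapest open site.
  #1→B 11, #2→C 19, #3→B 10, #4→C 6, #5→B 35
  transport cost 81, fixed 14 → total 95.
Compare {A, B, C}: transport cost 81 + fixed 20 = 101.
Compare {B}: transport cost 120 + fixed 7 = 127.
Compare {A, B}: transport cost 117 + fixed 13 = 130.
All other subsets cost ≥ 101. Minimum total cost: 95.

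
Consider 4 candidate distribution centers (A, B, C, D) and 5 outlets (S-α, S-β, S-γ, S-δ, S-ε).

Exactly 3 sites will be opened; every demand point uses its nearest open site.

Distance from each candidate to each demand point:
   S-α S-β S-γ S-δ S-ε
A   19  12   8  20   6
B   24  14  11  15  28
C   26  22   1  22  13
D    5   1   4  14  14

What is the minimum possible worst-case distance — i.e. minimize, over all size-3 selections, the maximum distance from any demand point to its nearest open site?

14

Open {A, B, D}.
  Farthest demand point is S-δ at distance 14 (to D); all others are ≤ 14.
With {A, C, D} the worst case is 14.
With {B, C, D} the worst case is 14.
No size-3 selection achieves below 14.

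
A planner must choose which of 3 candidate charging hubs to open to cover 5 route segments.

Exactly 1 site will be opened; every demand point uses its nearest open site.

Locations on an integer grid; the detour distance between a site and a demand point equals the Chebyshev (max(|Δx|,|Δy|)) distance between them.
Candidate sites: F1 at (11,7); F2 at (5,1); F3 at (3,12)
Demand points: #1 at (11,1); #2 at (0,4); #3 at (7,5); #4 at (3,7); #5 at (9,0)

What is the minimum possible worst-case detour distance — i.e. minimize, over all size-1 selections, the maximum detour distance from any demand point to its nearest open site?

6

Open {F2}.
  Farthest demand point is #1 at detour distance 6 (to F2); all others are ≤ 6.
With {F1} the worst case is 11.
With {F3} the worst case is 12.
No size-1 selection achieves below 6.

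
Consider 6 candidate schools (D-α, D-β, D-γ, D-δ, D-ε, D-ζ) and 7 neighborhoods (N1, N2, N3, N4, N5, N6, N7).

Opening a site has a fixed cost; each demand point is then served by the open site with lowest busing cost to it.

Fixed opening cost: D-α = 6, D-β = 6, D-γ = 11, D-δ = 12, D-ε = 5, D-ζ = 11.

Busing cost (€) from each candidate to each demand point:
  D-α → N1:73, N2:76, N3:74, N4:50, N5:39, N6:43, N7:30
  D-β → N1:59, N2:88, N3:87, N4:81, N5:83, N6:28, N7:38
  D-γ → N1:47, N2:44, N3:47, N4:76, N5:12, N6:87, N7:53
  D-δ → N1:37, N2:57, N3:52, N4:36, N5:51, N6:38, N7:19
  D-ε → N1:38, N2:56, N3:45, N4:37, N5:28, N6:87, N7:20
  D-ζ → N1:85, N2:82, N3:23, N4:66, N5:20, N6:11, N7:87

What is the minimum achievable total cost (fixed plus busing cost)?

Open {D-γ, D-ε, D-ζ}: assign each demand point to its cheapest open site.
  N1→D-ε 38, N2→D-γ 44, N3→D-ζ 23, N4→D-ε 37, N5→D-γ 12, N6→D-ζ 11, N7→D-ε 20
  busing cost 185, fixed 27 → total 212.
Compare {D-γ, D-δ, D-ζ}: busing cost 182 + fixed 34 = 216.
Compare {D-α, D-γ, D-ε, D-ζ}: busing cost 185 + fixed 33 = 218.
Compare {D-β, D-γ, D-ε, D-ζ}: busing cost 185 + fixed 33 = 218.
All other subsets cost ≥ 216. Minimum total cost: 212.

212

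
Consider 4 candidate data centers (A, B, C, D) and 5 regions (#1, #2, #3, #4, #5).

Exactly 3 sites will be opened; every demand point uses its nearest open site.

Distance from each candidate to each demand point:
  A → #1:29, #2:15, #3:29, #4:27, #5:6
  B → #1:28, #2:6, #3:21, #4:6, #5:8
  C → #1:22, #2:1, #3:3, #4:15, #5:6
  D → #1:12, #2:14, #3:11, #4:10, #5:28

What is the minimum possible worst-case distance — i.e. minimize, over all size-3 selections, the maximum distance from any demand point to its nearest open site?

Open {A, B, D}.
  Farthest demand point is #1 at distance 12 (to D); all others are ≤ 12.
With {A, C, D} the worst case is 12.
With {B, C, D} the worst case is 12.
No size-3 selection achieves below 12.

12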